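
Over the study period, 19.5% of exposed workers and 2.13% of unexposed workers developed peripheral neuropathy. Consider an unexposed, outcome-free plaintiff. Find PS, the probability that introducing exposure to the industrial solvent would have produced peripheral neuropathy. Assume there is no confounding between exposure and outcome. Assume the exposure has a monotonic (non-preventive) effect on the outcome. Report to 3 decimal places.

PS ≈ 0.177

p₁ = 0.195, p₀ = 0.0213.
Under exogeneity and monotonicity, PS = (p₁ − p₀) / (1 − p₀).
PS = (0.195 − 0.0213) / (1 − 0.0213) = 0.1737 / 0.9787 ≈ 0.1775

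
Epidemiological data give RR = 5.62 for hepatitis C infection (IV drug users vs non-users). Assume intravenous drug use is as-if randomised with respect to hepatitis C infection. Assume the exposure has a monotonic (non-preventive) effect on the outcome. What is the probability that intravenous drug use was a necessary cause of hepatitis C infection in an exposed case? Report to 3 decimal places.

PN ≈ 0.822

Under exogeneity and monotonicity, PN = (RR − 1) / RR = 1 − 1/RR.
PN = (5.62 − 1) / 5.62 = 4.62 / 5.62 ≈ 0.8221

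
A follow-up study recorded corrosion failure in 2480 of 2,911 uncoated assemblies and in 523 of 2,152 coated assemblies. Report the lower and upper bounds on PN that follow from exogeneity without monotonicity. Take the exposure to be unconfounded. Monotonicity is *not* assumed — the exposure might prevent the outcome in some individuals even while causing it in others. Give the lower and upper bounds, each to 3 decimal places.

0.715 ≤ PN ≤ 0.889

p₁ = P(outcome | exposed) = 2480/2911 = 0.85194
p₀ = P(outcome | unexposed) = 523/2152 = 0.24303
Under exogeneity alone the bounds on PN are max{0,(p₁−p₀)/p₁} ≤ PN ≤ min{1,(1−p₀)/p₁}.
  lower = (p₁ − p₀)/p₁ = 0.60891 / 0.85194 ≈ 0.7147
  upper = min{1, (1 − p₀)/p₁} = 0.75697 / 0.85194 ≈ 0.8885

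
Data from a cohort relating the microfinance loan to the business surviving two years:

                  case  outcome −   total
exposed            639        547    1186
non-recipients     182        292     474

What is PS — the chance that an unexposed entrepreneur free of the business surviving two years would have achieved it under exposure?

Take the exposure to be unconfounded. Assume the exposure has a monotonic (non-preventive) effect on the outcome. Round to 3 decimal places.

PS ≈ 0.251

p₁ = P(outcome | exposed) = 639/1186 = 0.53879
p₀ = P(outcome | unexposed) = 182/474 = 0.38397
Under exogeneity and monotonicity, PS = (p₁ − p₀)/(1 − p₀).
PS = (0.53879 − 0.38397) / 0.61603 ≈ 0.2513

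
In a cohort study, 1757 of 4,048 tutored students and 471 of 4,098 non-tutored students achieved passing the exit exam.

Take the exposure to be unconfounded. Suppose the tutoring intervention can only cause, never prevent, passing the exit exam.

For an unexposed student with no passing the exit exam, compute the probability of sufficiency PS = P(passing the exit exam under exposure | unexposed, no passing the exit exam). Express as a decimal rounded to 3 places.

PS ≈ 0.361

p₁ = P(outcome | exposed) = 1757/4048 = 0.43404
p₀ = P(outcome | unexposed) = 471/4098 = 0.11493
Under exogeneity and monotonicity, PS = (p₁ − p₀) / (1 − p₀).
PS = (0.43404 − 0.11493) / (1 − 0.11493) = 0.31911 / 0.88507 ≈ 0.3605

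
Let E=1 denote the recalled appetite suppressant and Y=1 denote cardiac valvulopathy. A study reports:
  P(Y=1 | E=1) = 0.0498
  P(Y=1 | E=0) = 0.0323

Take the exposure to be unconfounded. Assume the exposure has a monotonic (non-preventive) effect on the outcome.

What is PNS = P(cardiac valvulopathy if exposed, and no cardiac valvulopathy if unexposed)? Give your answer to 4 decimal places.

PNS ≈ 0.0175

Let p₁ = 0.0498, p₀ = 0.0323.
Under exogeneity and monotonicity, PNS = p₁ − p₀.
PNS = 0.0498 − 0.0323 = 0.0175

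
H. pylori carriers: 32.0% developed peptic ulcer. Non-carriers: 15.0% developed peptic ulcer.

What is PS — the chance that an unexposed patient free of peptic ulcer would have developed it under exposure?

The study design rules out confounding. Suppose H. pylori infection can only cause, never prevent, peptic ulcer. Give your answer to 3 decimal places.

PS ≈ 0.200

p₁ = 0.32, p₀ = 0.15.
Under exogeneity and monotonicity, PS = (p₁ − p₀) / (1 − p₀).
PS = (0.32 − 0.15) / (1 − 0.15) = 0.17 / 0.85 ≈ 0.2000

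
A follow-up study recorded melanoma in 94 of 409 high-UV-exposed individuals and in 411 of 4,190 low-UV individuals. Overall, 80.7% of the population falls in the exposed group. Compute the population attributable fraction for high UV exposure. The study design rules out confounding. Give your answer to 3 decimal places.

p₁ = P(outcome | exposed) = 94/409 = 0.22983
p₀ = P(outcome | unexposed) = 411/4190 = 0.098091
Overall risk P(Y=1) = π·p₁ + (1−π)·p₀ = 0.807×0.22983 + 0.193×0.098091 = 0.2044.
Under exogeneity, PAF = [P(Y=1) − p₀] / P(Y=1).
PAF = (0.2044 − 0.098091) / 0.2044 ≈ 0.5201

PAF ≈ 0.520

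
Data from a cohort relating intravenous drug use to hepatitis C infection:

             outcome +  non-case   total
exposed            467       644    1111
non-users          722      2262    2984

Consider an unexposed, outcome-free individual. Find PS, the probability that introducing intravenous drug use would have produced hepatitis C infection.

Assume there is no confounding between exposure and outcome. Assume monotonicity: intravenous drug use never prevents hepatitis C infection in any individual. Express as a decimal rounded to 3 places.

PS ≈ 0.235

p₁ = P(outcome | exposed) = 467/1111 = 0.42034
p₀ = P(outcome | unexposed) = 722/2984 = 0.24196
Under exogeneity and monotonicity, PS = (p₁ − p₀)/(1 − p₀).
PS = (0.42034 − 0.24196) / 0.75804 ≈ 0.2353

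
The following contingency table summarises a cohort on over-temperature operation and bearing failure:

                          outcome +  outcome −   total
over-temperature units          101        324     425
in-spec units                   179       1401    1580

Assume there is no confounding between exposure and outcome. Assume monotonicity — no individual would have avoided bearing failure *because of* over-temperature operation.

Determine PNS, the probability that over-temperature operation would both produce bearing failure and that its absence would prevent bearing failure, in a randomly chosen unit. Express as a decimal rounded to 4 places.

PNS ≈ 0.1244

p₁ = P(outcome | exposed) = 101/425 = 0.23765
p₀ = P(outcome | unexposed) = 179/1580 = 0.11329
Under exogeneity and monotonicity, PNS = p₁ − p₀.
PNS = 0.23765 − 0.11329 = 0.12436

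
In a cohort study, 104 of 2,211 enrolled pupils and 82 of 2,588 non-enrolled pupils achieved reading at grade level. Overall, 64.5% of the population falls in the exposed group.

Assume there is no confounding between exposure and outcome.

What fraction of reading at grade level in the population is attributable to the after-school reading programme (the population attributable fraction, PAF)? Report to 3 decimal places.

p₁ = P(outcome | exposed) = 104/2211 = 0.047038
p₀ = P(outcome | unexposed) = 82/2588 = 0.031685
Overall risk P(Y=1) = π·p₁ + (1−π)·p₀ = 0.645×0.047038 + 0.355×0.031685 = 0.041587.
Under exogeneity, PAF = [P(Y=1) − p₀] / P(Y=1).
PAF = (0.041587 − 0.031685) / 0.041587 ≈ 0.2381

PAF ≈ 0.238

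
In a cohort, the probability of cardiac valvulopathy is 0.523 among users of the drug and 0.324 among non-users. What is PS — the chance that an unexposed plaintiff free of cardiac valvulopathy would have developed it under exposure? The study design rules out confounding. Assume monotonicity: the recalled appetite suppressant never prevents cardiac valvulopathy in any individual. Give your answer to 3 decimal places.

PS ≈ 0.294

Let p₁ = 0.523, p₀ = 0.324.
Under exogeneity and monotonicity, PS = (p₁ − p₀) / (1 − p₀).
PS = (0.523 − 0.324) / (1 − 0.324) = 0.199 / 0.676 ≈ 0.2944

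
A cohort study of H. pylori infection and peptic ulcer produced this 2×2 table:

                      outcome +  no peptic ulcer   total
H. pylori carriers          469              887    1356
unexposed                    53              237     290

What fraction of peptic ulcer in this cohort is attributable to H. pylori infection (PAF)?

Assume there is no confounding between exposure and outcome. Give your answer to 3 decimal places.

PAF ≈ 0.424

p₁ = P(outcome | exposed) = 469/1356 = 0.34587
p₀ = P(outcome | unexposed) = 53/290 = 0.18276
Exposure prevalence π = 1356/1646 = 0.82382; overall risk P(Y=1) = 0.31713.
Under exogeneity, PAF = [P(Y=1) − p₀]/P(Y=1).
PAF = (0.31713 − 0.18276) / 0.31713 ≈ 0.4237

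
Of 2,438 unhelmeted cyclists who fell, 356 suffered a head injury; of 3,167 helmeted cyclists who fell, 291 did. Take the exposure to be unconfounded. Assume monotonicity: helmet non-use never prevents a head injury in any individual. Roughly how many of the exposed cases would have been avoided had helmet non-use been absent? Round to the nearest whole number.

about 132 cases

p₁ = P(outcome | exposed) = 356/2438 = 0.14602
p₀ = P(outcome | unexposed) = 291/3167 = 0.091885
PN = (p₁ − p₀)/p₁ = (0.14602 − 0.091885) / 0.14602 ≈ 0.37074.
Attributable cases ≈ PN × (exposed cases) = 0.37074 × 356 ≈ 131.98.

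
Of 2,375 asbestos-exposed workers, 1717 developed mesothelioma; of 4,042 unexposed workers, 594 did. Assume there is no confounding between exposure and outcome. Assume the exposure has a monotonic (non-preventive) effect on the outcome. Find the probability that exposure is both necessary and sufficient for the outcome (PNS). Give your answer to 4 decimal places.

PNS ≈ 0.5760

p₁ = P(outcome | exposed) = 1717/2375 = 0.72295
p₀ = P(outcome | unexposed) = 594/4042 = 0.14696
Under exogeneity and monotonicity, PNS = p₁ − p₀.
PNS = 0.72295 − 0.14696 = 0.57599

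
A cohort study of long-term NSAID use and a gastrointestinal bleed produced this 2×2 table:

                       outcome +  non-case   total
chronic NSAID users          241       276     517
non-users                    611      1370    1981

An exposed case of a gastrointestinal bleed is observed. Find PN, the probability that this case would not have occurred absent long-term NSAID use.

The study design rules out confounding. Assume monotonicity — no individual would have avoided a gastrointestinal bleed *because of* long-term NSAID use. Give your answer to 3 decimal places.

p₁ = P(outcome | exposed) = 241/517 = 0.46615
p₀ = P(outcome | unexposed) = 611/1981 = 0.30843
Under exogeneity and monotonicity, PN = (p₁ − p₀) / p₁.
PN = (0.46615 − 0.30843) / 0.46615 = 0.15772 / 0.46615 ≈ 0.3383

PN ≈ 0.338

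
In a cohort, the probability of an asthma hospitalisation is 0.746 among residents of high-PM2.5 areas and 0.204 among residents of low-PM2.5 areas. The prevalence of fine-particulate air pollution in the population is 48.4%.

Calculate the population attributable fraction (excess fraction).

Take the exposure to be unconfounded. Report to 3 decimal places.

PAF ≈ 0.563

Let p₁ = 0.746, p₀ = 0.204.
Overall risk P(Y=1) = π·p₁ + (1−π)·p₀ = 0.484×0.746 + 0.516×0.204 = 0.46633.
Under exogeneity, PAF = [P(Y=1) − p₀] / P(Y=1).
PAF = (0.46633 − 0.204) / 0.46633 ≈ 0.5625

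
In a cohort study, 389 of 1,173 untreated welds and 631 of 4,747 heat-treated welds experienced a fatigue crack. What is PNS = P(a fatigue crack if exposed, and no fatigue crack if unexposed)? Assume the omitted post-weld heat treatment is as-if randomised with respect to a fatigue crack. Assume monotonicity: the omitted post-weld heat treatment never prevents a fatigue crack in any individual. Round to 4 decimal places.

p₁ = P(outcome | exposed) = 389/1173 = 0.33163
p₀ = P(outcome | unexposed) = 631/4747 = 0.13293
Under exogeneity and monotonicity, PNS = p₁ − p₀.
PNS = 0.33163 − 0.13293 = 0.1987

PNS ≈ 0.1987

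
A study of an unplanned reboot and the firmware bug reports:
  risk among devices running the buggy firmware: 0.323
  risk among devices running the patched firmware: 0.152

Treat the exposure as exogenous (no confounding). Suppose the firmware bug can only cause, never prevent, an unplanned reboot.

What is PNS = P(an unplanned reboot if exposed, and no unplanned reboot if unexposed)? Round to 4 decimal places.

Let p₁ = 0.323, p₀ = 0.152.
Under exogeneity and monotonicity, PNS = p₁ − p₀.
PNS = 0.323 − 0.152 = 0.171

PNS ≈ 0.1710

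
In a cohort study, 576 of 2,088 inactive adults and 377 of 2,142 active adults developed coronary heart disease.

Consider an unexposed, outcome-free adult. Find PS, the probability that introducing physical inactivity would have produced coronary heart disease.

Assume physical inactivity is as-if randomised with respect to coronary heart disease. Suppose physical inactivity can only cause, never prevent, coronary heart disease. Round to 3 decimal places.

p₁ = P(outcome | exposed) = 576/2088 = 0.27586
p₀ = P(outcome | unexposed) = 377/2142 = 0.176
Under exogeneity and monotonicity, PS = (p₁ − p₀) / (1 − p₀).
PS = (0.27586 − 0.176) / (1 − 0.176) = 0.099858 / 0.824 ≈ 0.1212

PS ≈ 0.121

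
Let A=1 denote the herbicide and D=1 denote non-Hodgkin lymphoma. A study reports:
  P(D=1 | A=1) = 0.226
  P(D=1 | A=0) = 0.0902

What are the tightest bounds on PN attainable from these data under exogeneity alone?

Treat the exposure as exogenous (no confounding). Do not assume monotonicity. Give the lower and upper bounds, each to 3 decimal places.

Let p₁ = 0.226, p₀ = 0.0902.
Under exogeneity alone the bounds on PN are max{0,(p₁−p₀)/p₁} ≤ PN ≤ min{1,(1−p₀)/p₁}.
  lower = (p₁ − p₀)/p₁ = 0.1358 / 0.226 ≈ 0.6009
  upper = min{1, (1 − p₀)/p₁} = 0.9098 / 0.226 ≈ 4.0257 → capped at 1

0.601 ≤ PN ≤ 1.000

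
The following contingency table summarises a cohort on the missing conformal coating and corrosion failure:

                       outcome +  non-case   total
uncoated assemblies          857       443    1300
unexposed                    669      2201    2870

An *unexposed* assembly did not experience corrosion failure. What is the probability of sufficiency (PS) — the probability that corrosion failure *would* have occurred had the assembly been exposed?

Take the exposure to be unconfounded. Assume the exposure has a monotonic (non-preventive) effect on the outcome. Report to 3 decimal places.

p₁ = P(outcome | exposed) = 857/1300 = 0.65923
p₀ = P(outcome | unexposed) = 669/2870 = 0.2331
Under exogeneity and monotonicity, PS = (p₁ − p₀) / (1 − p₀).
PS = (0.65923 − 0.2331) / (1 − 0.2331) = 0.42613 / 0.7669 ≈ 0.5557

PS ≈ 0.556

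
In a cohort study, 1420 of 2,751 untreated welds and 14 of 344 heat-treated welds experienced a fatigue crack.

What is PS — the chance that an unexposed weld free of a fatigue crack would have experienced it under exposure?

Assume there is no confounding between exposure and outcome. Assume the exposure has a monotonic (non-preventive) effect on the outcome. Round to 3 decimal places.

p₁ = P(outcome | exposed) = 1420/2751 = 0.51618
p₀ = P(outcome | unexposed) = 14/344 = 0.040698
Under exogeneity and monotonicity, PS = (p₁ − p₀) / (1 − p₀).
PS = (0.51618 − 0.040698) / (1 − 0.040698) = 0.47548 / 0.9593 ≈ 0.4957

PS ≈ 0.496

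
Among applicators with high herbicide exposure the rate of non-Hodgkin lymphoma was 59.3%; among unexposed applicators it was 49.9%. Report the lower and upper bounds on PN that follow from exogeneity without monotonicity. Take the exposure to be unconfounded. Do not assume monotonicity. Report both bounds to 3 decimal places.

0.159 ≤ PN ≤ 0.845

p₁ = 0.593, p₀ = 0.499.
Under exogeneity alone the bounds on PN are max{0,(p₁−p₀)/p₁} ≤ PN ≤ min{1,(1−p₀)/p₁}.
  lower = (p₁ − p₀)/p₁ = 0.094 / 0.593 ≈ 0.1585
  upper = min{1, (1 − p₀)/p₁} = 0.501 / 0.593 ≈ 0.8449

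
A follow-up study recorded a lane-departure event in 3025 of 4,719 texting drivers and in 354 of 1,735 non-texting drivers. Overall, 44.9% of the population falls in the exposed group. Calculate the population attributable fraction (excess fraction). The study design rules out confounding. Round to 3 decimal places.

p₁ = P(outcome | exposed) = 3025/4719 = 0.64103
p₀ = P(outcome | unexposed) = 354/1735 = 0.20403
Overall risk P(Y=1) = π·p₁ + (1−π)·p₀ = 0.449×0.64103 + 0.551×0.20403 = 0.40024.
Under exogeneity, PAF = [P(Y=1) − p₀] / P(Y=1).
PAF = (0.40024 − 0.20403) / 0.40024 ≈ 0.4902

PAF ≈ 0.490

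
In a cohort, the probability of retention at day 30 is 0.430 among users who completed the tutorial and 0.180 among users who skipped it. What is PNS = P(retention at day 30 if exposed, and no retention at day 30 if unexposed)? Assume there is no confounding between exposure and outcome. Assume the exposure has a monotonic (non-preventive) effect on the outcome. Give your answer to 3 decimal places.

PNS ≈ 0.250

Let p₁ = 0.43, p₀ = 0.18.
Under exogeneity and monotonicity, PNS = p₁ − p₀.
PNS = 0.43 − 0.18 = 0.25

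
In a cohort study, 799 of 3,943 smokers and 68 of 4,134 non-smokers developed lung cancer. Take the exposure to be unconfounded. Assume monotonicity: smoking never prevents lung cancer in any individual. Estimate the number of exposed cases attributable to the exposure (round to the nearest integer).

about 734 cases

p₁ = P(outcome | exposed) = 799/3943 = 0.20264
p₀ = P(outcome | unexposed) = 68/4134 = 0.016449
PN = (p₁ − p₀)/p₁ = (0.20264 − 0.016449) / 0.20264 ≈ 0.91883.
Attributable cases ≈ PN × (exposed cases) = 0.91883 × 799 ≈ 734.14.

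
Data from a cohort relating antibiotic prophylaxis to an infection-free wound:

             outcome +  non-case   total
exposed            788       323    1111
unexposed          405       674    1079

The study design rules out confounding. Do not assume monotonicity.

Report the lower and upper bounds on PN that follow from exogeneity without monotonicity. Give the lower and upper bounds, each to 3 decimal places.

p₁ = P(outcome | exposed) = 788/1111 = 0.70927
p₀ = P(outcome | unexposed) = 405/1079 = 0.37535
Under exogeneity alone the bounds on PN are max{0,(p₁−p₀)/p₁} ≤ PN ≤ min{1,(1−p₀)/p₁}.
  lower = (p₁ − p₀)/p₁ = 0.33392 / 0.70927 ≈ 0.4708
  upper = min{1, (1 − p₀)/p₁} = 0.62465 / 0.70927 ≈ 0.8807

0.471 ≤ PN ≤ 0.881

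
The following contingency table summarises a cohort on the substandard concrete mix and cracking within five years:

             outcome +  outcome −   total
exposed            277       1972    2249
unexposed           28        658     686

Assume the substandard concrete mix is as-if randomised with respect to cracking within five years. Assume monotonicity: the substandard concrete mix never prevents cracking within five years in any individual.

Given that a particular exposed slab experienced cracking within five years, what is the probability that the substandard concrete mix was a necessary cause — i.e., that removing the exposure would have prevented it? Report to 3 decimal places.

PN ≈ 0.669

p₁ = P(outcome | exposed) = 277/2249 = 0.12317
p₀ = P(outcome | unexposed) = 28/686 = 0.040816
Under exogeneity and monotonicity, PN = (p₁ − p₀)/p₁.
PN = (0.12317 − 0.040816) / 0.12317 ≈ 0.6686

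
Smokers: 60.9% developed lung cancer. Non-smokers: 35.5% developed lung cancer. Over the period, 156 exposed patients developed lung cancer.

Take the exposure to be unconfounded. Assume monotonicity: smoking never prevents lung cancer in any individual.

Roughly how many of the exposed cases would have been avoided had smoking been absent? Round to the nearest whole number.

about 65 cases

p₁ = 0.609, p₀ = 0.355.
PN = (p₁ − p₀)/p₁ = (0.609 − 0.355) / 0.609 ≈ 0.41708.
Attributable cases ≈ PN × (exposed cases) = 0.41708 × 156 ≈ 65.06.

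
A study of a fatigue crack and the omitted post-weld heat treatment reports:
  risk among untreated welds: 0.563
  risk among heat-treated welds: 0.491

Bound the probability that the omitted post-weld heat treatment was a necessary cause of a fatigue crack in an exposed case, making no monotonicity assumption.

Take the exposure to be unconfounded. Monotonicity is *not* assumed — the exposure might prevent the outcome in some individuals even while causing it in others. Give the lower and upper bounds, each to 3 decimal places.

0.128 ≤ PN ≤ 0.904

Let p₁ = 0.563, p₀ = 0.491.
Under exogeneity alone the bounds on PN are max{0,(p₁−p₀)/p₁} ≤ PN ≤ min{1,(1−p₀)/p₁}.
  lower = (p₁ − p₀)/p₁ = 0.072 / 0.563 ≈ 0.1279
  upper = min{1, (1 − p₀)/p₁} = 0.509 / 0.563 ≈ 0.9041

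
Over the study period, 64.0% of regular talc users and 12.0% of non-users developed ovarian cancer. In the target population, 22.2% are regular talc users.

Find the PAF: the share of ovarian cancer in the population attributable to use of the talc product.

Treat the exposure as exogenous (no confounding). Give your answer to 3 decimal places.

PAF ≈ 0.490

p₁ = 0.64, p₀ = 0.12.
Overall risk P(Y=1) = π·p₁ + (1−π)·p₀ = 0.222×0.64 + 0.778×0.12 = 0.23544.
Under exogeneity, PAF = [P(Y=1) − p₀] / P(Y=1).
PAF = (0.23544 − 0.12) / 0.23544 ≈ 0.4903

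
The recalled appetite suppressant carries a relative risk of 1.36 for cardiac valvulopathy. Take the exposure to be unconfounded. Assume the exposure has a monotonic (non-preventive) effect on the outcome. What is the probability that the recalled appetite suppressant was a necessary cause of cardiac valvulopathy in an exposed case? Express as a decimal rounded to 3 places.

PN ≈ 0.265

Under exogeneity and monotonicity, PN = (RR − 1) / RR = 1 − 1/RR.
PN = (1.36 − 1) / 1.36 = 0.36 / 1.36 ≈ 0.2647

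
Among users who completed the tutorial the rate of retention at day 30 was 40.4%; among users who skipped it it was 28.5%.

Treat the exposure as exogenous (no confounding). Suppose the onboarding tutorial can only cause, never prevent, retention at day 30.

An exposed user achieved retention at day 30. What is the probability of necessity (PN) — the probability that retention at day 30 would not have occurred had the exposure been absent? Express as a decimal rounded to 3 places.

p₁ = 0.404, p₀ = 0.285.
Under exogeneity and monotonicity, PN = (p₁ − p₀) / p₁.
PN = (0.404 − 0.285) / 0.404 = 0.119 / 0.404 ≈ 0.2946

PN ≈ 0.295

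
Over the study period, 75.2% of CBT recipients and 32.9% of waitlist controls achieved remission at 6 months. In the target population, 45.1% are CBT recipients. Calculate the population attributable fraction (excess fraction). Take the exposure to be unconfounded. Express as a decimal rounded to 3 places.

PAF ≈ 0.367

p₁ = 0.752, p₀ = 0.329.
Overall risk P(Y=1) = π·p₁ + (1−π)·p₀ = 0.451×0.752 + 0.549×0.329 = 0.51977.
Under exogeneity, PAF = [P(Y=1) − p₀] / P(Y=1).
PAF = (0.51977 − 0.329) / 0.51977 ≈ 0.3670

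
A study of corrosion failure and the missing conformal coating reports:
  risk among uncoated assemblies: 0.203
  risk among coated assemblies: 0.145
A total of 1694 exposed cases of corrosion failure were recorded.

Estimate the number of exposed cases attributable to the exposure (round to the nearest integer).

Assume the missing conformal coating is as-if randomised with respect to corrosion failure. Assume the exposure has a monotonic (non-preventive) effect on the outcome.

Let p₁ = 0.203, p₀ = 0.145.
PN = (p₁ − p₀)/p₁ = (0.203 − 0.145) / 0.203 ≈ 0.28571.
Attributable cases ≈ PN × (exposed cases) = 0.28571 × 1694 ≈ 484.00.

about 484 cases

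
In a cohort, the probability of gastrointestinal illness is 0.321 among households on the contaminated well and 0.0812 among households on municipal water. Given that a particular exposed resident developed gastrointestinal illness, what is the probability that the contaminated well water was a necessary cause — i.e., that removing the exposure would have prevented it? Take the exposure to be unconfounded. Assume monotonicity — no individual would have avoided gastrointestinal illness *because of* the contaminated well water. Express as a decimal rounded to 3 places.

Let p₁ = 0.321, p₀ = 0.0812.
Under exogeneity and monotonicity, PN = (p₁ − p₀) / p₁.
PN = (0.321 − 0.0812) / 0.321 = 0.2398 / 0.321 ≈ 0.7470

PN ≈ 0.747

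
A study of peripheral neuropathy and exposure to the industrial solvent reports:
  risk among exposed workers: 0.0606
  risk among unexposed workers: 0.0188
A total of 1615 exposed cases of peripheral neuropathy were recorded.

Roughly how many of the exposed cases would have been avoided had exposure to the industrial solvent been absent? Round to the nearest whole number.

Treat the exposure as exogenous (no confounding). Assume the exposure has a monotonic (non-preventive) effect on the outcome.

about 1114 cases

Let p₁ = 0.0606, p₀ = 0.0188.
PN = (p₁ − p₀)/p₁ = (0.0606 − 0.0188) / 0.0606 ≈ 0.68977.
Attributable cases ≈ PN × (exposed cases) = 0.68977 × 1615 ≈ 1113.98.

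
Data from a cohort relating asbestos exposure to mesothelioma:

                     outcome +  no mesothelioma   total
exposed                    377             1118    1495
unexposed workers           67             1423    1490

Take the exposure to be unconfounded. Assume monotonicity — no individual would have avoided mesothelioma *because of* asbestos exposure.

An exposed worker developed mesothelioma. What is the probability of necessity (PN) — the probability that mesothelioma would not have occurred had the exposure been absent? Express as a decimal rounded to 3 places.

PN ≈ 0.822

p₁ = P(outcome | exposed) = 377/1495 = 0.25217
p₀ = P(outcome | unexposed) = 67/1490 = 0.044966
Under exogeneity and monotonicity, PN = (p₁ − p₀)/p₁.
PN = (0.25217 − 0.044966) / 0.25217 ≈ 0.8217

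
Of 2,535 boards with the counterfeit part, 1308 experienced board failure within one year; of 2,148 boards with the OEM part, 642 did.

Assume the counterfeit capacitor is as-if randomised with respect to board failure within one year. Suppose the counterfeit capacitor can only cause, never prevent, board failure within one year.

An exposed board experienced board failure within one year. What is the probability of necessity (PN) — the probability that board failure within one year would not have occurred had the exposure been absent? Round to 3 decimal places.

PN ≈ 0.421

p₁ = P(outcome | exposed) = 1308/2535 = 0.51598
p₀ = P(outcome | unexposed) = 642/2148 = 0.29888
Under exogeneity and monotonicity, PN = (p₁ − p₀) / p₁.
PN = (0.51598 − 0.29888) / 0.51598 = 0.21709 / 0.51598 ≈ 0.4207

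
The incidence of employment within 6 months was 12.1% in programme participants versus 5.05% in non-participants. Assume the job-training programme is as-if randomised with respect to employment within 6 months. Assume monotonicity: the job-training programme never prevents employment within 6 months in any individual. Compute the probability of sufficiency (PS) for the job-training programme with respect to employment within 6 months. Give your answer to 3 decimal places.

p₁ = 0.121, p₀ = 0.0505.
Under exogeneity and monotonicity, PS = (p₁ − p₀) / (1 − p₀).
PS = (0.121 − 0.0505) / (1 − 0.0505) = 0.0705 / 0.9495 ≈ 0.0742

PS ≈ 0.074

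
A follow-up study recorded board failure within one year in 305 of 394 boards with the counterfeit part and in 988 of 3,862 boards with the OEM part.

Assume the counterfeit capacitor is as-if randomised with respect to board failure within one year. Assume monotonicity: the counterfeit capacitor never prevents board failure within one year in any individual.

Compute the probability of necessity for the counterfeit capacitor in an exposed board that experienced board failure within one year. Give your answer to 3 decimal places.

p₁ = P(outcome | exposed) = 305/394 = 0.77411
p₀ = P(outcome | unexposed) = 988/3862 = 0.25583
Under exogeneity and monotonicity, PN = (p₁ − p₀) / p₁.
PN = (0.77411 − 0.25583) / 0.77411 = 0.51829 / 0.77411 ≈ 0.6695

PN ≈ 0.670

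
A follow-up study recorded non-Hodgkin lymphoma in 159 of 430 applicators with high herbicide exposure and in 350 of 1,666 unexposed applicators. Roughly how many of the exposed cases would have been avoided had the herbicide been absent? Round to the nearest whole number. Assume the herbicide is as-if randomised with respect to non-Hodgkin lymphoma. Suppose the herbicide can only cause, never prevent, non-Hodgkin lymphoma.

p₁ = P(outcome | exposed) = 159/430 = 0.36977
p₀ = P(outcome | unexposed) = 350/1666 = 0.21008
PN = (p₁ − p₀)/p₁ = (0.36977 − 0.21008) / 0.36977 ≈ 0.43185.
Attributable cases ≈ PN × (exposed cases) = 0.43185 × 159 ≈ 68.66.

about 69 cases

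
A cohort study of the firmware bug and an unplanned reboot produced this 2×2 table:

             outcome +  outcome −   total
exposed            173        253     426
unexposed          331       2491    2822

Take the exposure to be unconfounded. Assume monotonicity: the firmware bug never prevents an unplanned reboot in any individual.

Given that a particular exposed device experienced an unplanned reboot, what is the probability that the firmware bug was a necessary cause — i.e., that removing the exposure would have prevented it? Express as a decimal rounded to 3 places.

PN ≈ 0.711

p₁ = P(outcome | exposed) = 173/426 = 0.4061
p₀ = P(outcome | unexposed) = 331/2822 = 0.11729
Under exogeneity and monotonicity, PN = (p₁ − p₀)/p₁.
PN = (0.4061 − 0.11729) / 0.4061 ≈ 0.7112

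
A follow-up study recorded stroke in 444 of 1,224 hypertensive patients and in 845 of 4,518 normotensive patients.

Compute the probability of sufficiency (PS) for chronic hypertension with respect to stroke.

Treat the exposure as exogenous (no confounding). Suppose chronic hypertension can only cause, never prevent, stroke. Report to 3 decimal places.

p₁ = P(outcome | exposed) = 444/1224 = 0.36275
p₀ = P(outcome | unexposed) = 845/4518 = 0.18703
Under exogeneity and monotonicity, PS = (p₁ − p₀) / (1 − p₀).
PS = (0.36275 − 0.18703) / (1 − 0.18703) = 0.17572 / 0.81297 ≈ 0.2161

PS ≈ 0.216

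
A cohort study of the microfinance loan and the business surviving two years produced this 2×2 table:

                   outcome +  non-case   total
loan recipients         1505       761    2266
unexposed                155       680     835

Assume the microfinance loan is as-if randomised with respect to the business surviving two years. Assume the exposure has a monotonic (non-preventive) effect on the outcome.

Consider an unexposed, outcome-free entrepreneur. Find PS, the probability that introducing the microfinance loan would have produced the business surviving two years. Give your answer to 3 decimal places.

p₁ = P(outcome | exposed) = 1505/2266 = 0.66417
p₀ = P(outcome | unexposed) = 155/835 = 0.18563
Under exogeneity and monotonicity, PS = (p₁ − p₀) / (1 − p₀).
PS = (0.66417 − 0.18563) / (1 − 0.18563) = 0.47854 / 0.81437 ≈ 0.5876

PS ≈ 0.588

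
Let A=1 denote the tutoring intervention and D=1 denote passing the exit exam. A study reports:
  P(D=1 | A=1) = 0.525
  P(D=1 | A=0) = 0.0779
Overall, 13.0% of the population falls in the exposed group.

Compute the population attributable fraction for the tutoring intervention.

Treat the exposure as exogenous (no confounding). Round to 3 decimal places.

PAF ≈ 0.427

Let p₁ = 0.525, p₀ = 0.0779.
Overall risk P(Y=1) = π·p₁ + (1−π)·p₀ = 0.13×0.525 + 0.87×0.0779 = 0.13602.
Under exogeneity, PAF = [P(Y=1) − p₀] / P(Y=1).
PAF = (0.13602 − 0.0779) / 0.13602 ≈ 0.4273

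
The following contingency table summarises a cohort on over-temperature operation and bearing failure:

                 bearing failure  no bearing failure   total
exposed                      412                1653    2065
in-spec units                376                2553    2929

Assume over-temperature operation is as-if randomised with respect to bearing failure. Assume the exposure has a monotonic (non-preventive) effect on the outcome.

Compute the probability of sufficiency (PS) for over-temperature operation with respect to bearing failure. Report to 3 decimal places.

p₁ = P(outcome | exposed) = 412/2065 = 0.19952
p₀ = P(outcome | unexposed) = 376/2929 = 0.12837
Under exogeneity and monotonicity, PS = (p₁ − p₀)/(1 − p₀).
PS = (0.19952 − 0.12837) / 0.87163 ≈ 0.0816

PS ≈ 0.082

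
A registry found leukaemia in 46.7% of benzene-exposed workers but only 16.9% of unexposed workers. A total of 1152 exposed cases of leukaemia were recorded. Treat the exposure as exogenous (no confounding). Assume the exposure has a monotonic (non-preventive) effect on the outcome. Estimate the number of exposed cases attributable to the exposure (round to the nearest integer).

p₁ = 0.467, p₀ = 0.169.
PN = (p₁ − p₀)/p₁ = (0.467 − 0.169) / 0.467 ≈ 0.63812.
Attributable cases ≈ PN × (exposed cases) = 0.63812 × 1152 ≈ 735.11.

about 735 cases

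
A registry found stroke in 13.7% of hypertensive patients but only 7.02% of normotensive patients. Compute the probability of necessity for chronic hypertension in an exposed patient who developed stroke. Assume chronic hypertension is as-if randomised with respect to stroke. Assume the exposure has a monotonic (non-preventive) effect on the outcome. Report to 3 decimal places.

PN ≈ 0.488

p₁ = 0.137, p₀ = 0.0702.
Under exogeneity and monotonicity, PN = (p₁ − p₀) / p₁.
PN = (0.137 − 0.0702) / 0.137 = 0.0668 / 0.137 ≈ 0.4876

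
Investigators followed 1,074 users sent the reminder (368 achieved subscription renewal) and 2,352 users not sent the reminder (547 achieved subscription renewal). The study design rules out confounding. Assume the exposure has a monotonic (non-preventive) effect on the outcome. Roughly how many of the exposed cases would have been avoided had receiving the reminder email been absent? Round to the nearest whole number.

p₁ = P(outcome | exposed) = 368/1074 = 0.34264
p₀ = P(outcome | unexposed) = 547/2352 = 0.23257
PN = (p₁ − p₀)/p₁ = (0.34264 − 0.23257) / 0.34264 ≈ 0.32126.
Attributable cases ≈ PN × (exposed cases) = 0.32126 × 368 ≈ 118.22.

about 118 cases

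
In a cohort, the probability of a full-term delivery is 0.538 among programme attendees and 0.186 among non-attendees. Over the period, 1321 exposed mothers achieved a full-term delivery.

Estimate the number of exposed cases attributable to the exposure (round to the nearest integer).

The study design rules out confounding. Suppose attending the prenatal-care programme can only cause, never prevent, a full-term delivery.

Let p₁ = 0.538, p₀ = 0.186.
PN = (p₁ − p₀)/p₁ = (0.538 − 0.186) / 0.538 ≈ 0.65428.
Attributable cases ≈ PN × (exposed cases) = 0.65428 × 1321 ≈ 864.30.

about 864 cases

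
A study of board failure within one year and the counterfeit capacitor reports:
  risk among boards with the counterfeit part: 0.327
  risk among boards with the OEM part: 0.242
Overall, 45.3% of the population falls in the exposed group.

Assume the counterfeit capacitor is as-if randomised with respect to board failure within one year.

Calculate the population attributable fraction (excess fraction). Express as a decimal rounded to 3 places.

PAF ≈ 0.137

Let p₁ = 0.327, p₀ = 0.242.
Overall risk P(Y=1) = π·p₁ + (1−π)·p₀ = 0.453×0.327 + 0.547×0.242 = 0.28051.
Under exogeneity, PAF = [P(Y=1) − p₀] / P(Y=1).
PAF = (0.28051 − 0.242) / 0.28051 ≈ 0.1373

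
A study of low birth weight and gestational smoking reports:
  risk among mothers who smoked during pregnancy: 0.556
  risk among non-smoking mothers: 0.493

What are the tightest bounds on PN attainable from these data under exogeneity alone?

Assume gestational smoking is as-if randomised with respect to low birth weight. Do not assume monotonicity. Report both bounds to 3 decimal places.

0.113 ≤ PN ≤ 0.912

Let p₁ = 0.556, p₀ = 0.493.
Under exogeneity alone the bounds on PN are max{0,(p₁−p₀)/p₁} ≤ PN ≤ min{1,(1−p₀)/p₁}.
  lower = (p₁ − p₀)/p₁ = 0.063 / 0.556 ≈ 0.1133
  upper = min{1, (1 − p₀)/p₁} = 0.507 / 0.556 ≈ 0.9119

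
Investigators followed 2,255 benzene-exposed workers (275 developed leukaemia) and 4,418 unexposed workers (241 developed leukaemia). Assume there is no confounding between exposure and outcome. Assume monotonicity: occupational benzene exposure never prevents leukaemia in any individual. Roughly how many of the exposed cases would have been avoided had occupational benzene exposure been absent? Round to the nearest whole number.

about 152 cases

p₁ = P(outcome | exposed) = 275/2255 = 0.12195
p₀ = P(outcome | unexposed) = 241/4418 = 0.05455
PN = (p₁ − p₀)/p₁ = (0.12195 − 0.05455) / 0.12195 ≈ 0.55269.
Attributable cases ≈ PN × (exposed cases) = 0.55269 × 275 ≈ 151.99.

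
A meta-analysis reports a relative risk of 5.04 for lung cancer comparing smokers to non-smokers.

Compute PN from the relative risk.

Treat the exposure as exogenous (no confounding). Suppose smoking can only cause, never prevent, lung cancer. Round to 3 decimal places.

Under exogeneity and monotonicity, PN = (RR − 1) / RR = 1 − 1/RR.
PN = (5.04 − 1) / 5.04 = 4.04 / 5.04 ≈ 0.8016

PN ≈ 0.802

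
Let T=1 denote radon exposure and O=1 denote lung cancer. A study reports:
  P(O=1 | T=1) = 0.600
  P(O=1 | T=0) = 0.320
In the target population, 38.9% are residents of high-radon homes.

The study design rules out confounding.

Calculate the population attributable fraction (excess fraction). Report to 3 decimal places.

PAF ≈ 0.254

Let p₁ = 0.6, p₀ = 0.32.
Overall risk P(Y=1) = π·p₁ + (1−π)·p₀ = 0.389×0.6 + 0.611×0.32 = 0.42892.
Under exogeneity, PAF = [P(Y=1) − p₀] / P(Y=1).
PAF = (0.42892 − 0.32) / 0.42892 ≈ 0.2539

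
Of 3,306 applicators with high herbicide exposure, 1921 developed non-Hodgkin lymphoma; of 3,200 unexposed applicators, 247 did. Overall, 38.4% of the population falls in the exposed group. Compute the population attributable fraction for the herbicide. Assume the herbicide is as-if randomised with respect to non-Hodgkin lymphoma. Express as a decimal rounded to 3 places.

p₁ = P(outcome | exposed) = 1921/3306 = 0.58106
p₀ = P(outcome | unexposed) = 247/3200 = 0.077188
Overall risk P(Y=1) = π·p₁ + (1−π)·p₀ = 0.384×0.58106 + 0.616×0.077188 = 0.27068.
Under exogeneity, PAF = [P(Y=1) − p₀] / P(Y=1).
PAF = (0.27068 − 0.077188) / 0.27068 ≈ 0.7148

PAF ≈ 0.715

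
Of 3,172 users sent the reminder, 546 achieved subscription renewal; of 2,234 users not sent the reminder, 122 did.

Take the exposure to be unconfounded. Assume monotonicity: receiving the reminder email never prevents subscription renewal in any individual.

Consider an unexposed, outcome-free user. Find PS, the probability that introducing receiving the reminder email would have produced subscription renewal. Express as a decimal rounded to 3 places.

p₁ = P(outcome | exposed) = 546/3172 = 0.17213
p₀ = P(outcome | unexposed) = 122/2234 = 0.054611
Under exogeneity and monotonicity, PS = (p₁ − p₀) / (1 − p₀).
PS = (0.17213 − 0.054611) / (1 − 0.054611) = 0.11752 / 0.94539 ≈ 0.1243

PS ≈ 0.124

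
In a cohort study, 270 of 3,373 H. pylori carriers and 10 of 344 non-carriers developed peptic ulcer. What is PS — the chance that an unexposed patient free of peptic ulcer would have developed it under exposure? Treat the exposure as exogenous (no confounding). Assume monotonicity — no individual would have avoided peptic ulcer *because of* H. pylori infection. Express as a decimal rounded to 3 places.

PS ≈ 0.053

p₁ = P(outcome | exposed) = 270/3373 = 0.080047
p₀ = P(outcome | unexposed) = 10/344 = 0.02907
Under exogeneity and monotonicity, PS = (p₁ − p₀) / (1 − p₀).
PS = (0.080047 − 0.02907) / (1 − 0.02907) = 0.050978 / 0.97093 ≈ 0.0525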